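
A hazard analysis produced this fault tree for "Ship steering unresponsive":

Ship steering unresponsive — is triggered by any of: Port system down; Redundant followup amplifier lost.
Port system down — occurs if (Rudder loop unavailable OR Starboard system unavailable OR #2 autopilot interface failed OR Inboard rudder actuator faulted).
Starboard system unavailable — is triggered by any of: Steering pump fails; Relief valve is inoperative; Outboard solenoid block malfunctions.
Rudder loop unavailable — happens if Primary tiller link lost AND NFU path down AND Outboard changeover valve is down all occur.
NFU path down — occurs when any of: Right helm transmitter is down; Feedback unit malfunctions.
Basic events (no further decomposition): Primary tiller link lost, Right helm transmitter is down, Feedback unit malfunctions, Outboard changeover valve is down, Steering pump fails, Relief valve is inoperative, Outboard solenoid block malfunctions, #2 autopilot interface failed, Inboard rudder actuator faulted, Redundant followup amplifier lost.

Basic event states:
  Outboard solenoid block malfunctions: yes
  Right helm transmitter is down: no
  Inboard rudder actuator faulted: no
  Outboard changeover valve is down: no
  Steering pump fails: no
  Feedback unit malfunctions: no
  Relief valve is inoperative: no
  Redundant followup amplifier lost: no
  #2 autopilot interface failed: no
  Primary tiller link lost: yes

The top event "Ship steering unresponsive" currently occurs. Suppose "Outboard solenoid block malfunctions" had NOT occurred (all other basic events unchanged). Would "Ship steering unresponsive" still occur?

Counterfactual: set "Outboard solenoid block malfunctions" to not occurred.
NFU path down [OR]: Right helm transmitter is down=not, Feedback unit malfunctions=not → no input occurs → does not occur.
Rudder loop unavailable [AND]: Primary tiller link lost=occurs, NFU path down=not, Outboard changeover valve is down=not → not all inputs occur → does not occur.
Starboard system unavailable [OR]: Steering pump fails=not, Relief valve is inoperative=not, Outboard solenoid block malfunctions=not → no input occurs → does not occur.
Port system down [OR]: Rudder loop unavailable=not, Starboard system unavailable=not, #2 autopilot interface failed=not, Inboard rudder actuator faulted=not → no input occurs → does not occur.
Ship steering unresponsive [OR]: Port system down=not, Redundant followup amplifier lost=not → no input occurs → does not occur.

No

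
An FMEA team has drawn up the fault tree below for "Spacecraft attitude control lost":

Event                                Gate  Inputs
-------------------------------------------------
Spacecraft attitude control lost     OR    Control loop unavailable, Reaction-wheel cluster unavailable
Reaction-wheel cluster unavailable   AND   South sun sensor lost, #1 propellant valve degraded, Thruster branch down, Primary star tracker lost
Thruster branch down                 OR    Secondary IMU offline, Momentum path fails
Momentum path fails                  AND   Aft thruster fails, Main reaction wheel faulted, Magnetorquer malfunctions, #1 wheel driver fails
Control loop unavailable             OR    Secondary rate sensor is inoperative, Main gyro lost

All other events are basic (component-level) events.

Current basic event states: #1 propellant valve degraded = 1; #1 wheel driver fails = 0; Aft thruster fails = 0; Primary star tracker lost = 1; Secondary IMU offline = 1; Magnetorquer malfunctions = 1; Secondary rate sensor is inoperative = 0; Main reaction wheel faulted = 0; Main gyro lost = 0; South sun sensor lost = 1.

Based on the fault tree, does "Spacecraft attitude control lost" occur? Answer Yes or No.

Control loop unavailable [OR]: Secondary rate sensor is inoperative=not, Main gyro lost=not → no input occurs → does not occur.
Momentum path fails [AND]: Aft thruster fails=not, Main reaction wheel faulted=not, Magnetorquer malfunctions=occurs, #1 wheel driver fails=not → not all inputs occur → does not occur.
Thruster branch down [OR]: Secondary IMU offline=occurs, Momentum path fails=not → at least one input occurs → occurs.
Reaction-wheel cluster unavailable [AND]: South sun sensor lost=occurs, #1 propellant valve degraded=occurs, Thruster branch down=occurs, Primary star tracker lost=occurs → all inputs occur → occurs.
Spacecraft attitude control lost [OR]: Control loop unavailable=not, Reaction-wheel cluster unavailable=occurs → at least one input occurs → occurs.

Yes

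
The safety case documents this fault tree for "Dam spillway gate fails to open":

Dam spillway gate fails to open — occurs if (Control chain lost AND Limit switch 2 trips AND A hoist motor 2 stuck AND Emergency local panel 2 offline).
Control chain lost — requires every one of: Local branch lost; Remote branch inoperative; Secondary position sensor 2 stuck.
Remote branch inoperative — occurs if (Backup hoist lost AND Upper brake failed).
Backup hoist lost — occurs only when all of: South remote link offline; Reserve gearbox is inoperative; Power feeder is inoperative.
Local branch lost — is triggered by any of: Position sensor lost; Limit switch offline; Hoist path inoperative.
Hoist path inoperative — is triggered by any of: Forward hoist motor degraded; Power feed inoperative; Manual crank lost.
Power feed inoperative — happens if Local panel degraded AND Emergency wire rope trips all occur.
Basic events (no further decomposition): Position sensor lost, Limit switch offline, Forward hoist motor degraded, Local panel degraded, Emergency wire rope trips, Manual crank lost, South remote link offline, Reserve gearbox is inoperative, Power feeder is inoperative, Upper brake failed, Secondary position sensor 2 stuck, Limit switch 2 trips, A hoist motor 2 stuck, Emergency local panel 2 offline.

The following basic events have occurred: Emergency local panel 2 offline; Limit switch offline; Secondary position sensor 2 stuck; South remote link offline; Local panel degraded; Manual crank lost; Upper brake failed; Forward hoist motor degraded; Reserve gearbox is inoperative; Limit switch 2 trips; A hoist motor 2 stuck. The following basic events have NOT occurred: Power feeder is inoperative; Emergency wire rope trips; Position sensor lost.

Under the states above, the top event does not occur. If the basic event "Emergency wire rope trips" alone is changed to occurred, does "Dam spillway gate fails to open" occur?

Counterfactual: set "Emergency wire rope trips" to occurred.
Power feed inoperative [AND]: Local panel degraded=occurs, Emergency wire rope trips=occurs → all inputs occur → occurs.
Hoist path inoperative [OR]: Forward hoist motor degraded=occurs, Power feed inoperative=occurs, Manual crank lost=occurs → at least one input occurs → occurs.
Local branch lost [OR]: Position sensor lost=not, Limit switch offline=occurs, Hoist path inoperative=occurs → at least one input occurs → occurs.
Backup hoist lost [AND]: South remote link offline=occurs, Reserve gearbox is inoperative=occurs, Power feeder is inoperative=not → not all inputs occur → does not occur.
Remote branch inoperative [AND]: Backup hoist lost=not, Upper brake failed=occurs → not all inputs occur → does not occur.
Control chain lost [AND]: Local branch lost=occurs, Remote branch inoperative=not, Secondary position sensor 2 stuck=occurs → not all inputs occur → does not occur.
Dam spillway gate fails to open [AND]: Control chain lost=not, Limit switch 2 trips=occurs, A hoist motor 2 stuck=occurs, Emergency local panel 2 offline=occurs → not all inputs occur → does not occur.

No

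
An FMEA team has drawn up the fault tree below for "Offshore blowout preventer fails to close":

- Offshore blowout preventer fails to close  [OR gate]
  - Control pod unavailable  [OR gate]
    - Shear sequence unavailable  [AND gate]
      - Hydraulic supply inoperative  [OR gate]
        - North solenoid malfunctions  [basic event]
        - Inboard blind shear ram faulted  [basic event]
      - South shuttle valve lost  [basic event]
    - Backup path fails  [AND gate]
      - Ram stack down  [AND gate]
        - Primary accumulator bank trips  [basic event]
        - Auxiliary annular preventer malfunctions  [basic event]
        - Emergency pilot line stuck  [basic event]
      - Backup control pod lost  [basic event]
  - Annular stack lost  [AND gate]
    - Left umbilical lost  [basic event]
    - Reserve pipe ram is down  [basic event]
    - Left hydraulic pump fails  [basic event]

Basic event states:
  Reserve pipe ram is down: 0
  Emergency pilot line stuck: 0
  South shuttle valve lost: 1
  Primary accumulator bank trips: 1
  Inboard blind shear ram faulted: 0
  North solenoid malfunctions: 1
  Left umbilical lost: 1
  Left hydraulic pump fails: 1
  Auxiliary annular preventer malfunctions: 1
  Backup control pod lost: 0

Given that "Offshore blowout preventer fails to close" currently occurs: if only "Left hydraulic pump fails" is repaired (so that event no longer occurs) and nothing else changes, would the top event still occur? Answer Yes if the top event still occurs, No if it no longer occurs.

Counterfactual: set "Left hydraulic pump fails" to not occurred.
Hydraulic supply inoperative [OR]: North solenoid malfunctions=occurs, Inboard blind shear ram faulted=not → at least one input occurs → occurs.
Shear sequence unavailable [AND]: Hydraulic supply inoperative=occurs, South shuttle valve lost=occurs → all inputs occur → occurs.
Ram stack down [AND]: Primary accumulator bank trips=occurs, Auxiliary annular preventer malfunctions=occurs, Emergency pilot line stuck=not → not all inputs occur → does not occur.
Backup path fails [AND]: Ram stack down=not, Backup control pod lost=not → not all inputs occur → does not occur.
Control pod unavailable [OR]: Shear sequence unavailable=occurs, Backup path fails=not → at least one input occurs → occurs.
Annular stack lost [AND]: Left umbilical lost=occurs, Reserve pipe ram is down=not, Left hydraulic pump fails=not → not all inputs occur → does not occur.
Offshore blowout preventer fails to close [OR]: Control pod unavailable=occurs, Annular stack lost=not → at least one input occurs → occurs.

Yes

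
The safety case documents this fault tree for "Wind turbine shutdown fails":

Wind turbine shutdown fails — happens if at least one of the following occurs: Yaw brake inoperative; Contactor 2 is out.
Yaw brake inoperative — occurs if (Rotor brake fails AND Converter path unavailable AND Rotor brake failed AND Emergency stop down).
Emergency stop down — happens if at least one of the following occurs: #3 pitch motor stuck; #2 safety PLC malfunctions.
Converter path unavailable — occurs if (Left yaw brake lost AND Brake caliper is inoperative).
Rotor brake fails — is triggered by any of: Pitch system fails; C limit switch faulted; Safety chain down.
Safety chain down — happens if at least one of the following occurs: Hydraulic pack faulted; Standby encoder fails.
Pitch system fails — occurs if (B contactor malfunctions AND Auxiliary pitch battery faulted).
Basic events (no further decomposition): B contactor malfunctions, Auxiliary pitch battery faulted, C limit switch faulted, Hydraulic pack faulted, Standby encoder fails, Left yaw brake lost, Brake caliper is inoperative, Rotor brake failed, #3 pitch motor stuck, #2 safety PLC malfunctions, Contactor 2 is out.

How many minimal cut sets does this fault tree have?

Pitch system fails [AND]: one cut set from each child combined → 1 × 1 = 1 cut set(s).
Safety chain down [OR]: union of children's cut sets → 2 cut set(s).
Rotor brake fails [OR]: union of children's cut sets → 4 cut set(s).
Converter path unavailable [AND]: one cut set from each child combined → 1 × 1 = 1 cut set(s).
Emergency stop down [OR]: union of children's cut sets → 2 cut set(s).
Yaw brake inoperative [AND]: one cut set from each child combined → 4 × 1 × 1 × 2 = 8 cut set(s).
Wind turbine shutdown fails [OR]: union of children's cut sets → 9 cut set(s).
Minimal cut sets: {#3 pitch motor stuck, Auxiliary pitch battery faulted, B contactor malfunctions, Brake caliper is inoperative, Left yaw brake lost, Rotor brake failed}; {#2 safety PLC malfunctions, Auxiliary pitch battery faulted, B contactor malfunctions, Brake caliper is inoperative, Left yaw brake lost, Rotor brake failed}; {#3 pitch motor stuck, Brake caliper is inoperative, C limit switch faulted, Left yaw brake lost, Rotor brake failed}; {#2 safety PLC malfunctions, Brake caliper is inoperative, C limit switch faulted, Left yaw brake lost, Rotor brake failed}; {#3 pitch motor stuck, Brake caliper is inoperative, Hydraulic pack faulted, Left yaw brake lost, Rotor brake failed}; {#2 safety PLC malfunctions, Brake caliper is inoperative, Hydraulic pack faulted, Left yaw brake lost, Rotor brake failed}; {#3 pitch motor stuck, Brake caliper is inoperative, Left yaw brake lost, Rotor brake failed, Standby encoder fails}; {#2 safety PLC malfunctions, Brake caliper is inoperative, Left yaw brake lost, Rotor brake failed, Standby encoder fails}; {Contactor 2 is out}.

9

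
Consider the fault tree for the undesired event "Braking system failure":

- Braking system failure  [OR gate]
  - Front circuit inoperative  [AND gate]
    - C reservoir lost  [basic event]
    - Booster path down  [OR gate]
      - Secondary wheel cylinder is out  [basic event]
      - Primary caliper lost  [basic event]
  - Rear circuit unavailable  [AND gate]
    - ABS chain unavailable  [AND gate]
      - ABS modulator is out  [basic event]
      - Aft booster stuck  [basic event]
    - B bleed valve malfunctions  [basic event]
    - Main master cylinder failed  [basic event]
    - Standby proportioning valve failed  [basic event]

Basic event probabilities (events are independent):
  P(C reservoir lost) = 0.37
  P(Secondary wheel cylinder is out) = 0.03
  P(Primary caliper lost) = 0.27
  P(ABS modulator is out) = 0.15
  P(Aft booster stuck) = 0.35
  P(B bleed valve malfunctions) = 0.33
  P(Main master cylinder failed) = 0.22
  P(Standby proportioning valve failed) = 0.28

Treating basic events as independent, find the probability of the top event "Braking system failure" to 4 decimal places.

P(Booster path down) [OR] = 1 − (1−0.03) × (1−0.27) = 0.291900
P(Front circuit inoperative) [AND] = 0.37 × 0.291900 = 0.108003
P(ABS chain unavailable) [AND] = 0.15 × 0.35 = 0.052500
P(Rear circuit unavailable) [AND] = 0.052500 × 0.33 × 0.22 × 0.28 = 0.001067
P(Braking system failure) [OR] = 1 − (1−0.108003) × (1−0.001067) = 0.108955
Rounded to 4 decimal places: P(Braking system failure) ≈ 0.1090.

0.1090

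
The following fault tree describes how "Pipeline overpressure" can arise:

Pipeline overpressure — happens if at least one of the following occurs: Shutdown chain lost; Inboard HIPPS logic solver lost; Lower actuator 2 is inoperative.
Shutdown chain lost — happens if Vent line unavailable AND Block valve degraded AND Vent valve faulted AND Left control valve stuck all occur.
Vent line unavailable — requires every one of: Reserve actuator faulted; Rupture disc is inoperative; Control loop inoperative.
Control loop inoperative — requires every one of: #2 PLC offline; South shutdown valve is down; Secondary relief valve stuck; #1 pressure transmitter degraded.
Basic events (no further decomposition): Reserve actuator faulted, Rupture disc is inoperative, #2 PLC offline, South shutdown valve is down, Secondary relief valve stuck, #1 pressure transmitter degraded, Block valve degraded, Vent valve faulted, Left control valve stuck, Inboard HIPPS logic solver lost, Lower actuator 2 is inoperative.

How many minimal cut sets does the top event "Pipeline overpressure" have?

Control loop inoperative [AND]: one cut set from each child combined → 1 × 1 × 1 × 1 = 1 cut set(s).
Vent line unavailable [AND]: one cut set from each child combined → 1 × 1 × 1 = 1 cut set(s).
Shutdown chain lost [AND]: one cut set from each child combined → 1 × 1 × 1 × 1 = 1 cut set(s).
Pipeline overpressure [OR]: union of children's cut sets → 3 cut set(s).
Minimal cut sets: {#1 pressure transmitter degraded, #2 PLC offline, Block valve degraded, Left control valve stuck, Reserve actuator faulted, Rupture disc is inoperative, Secondary relief valve stuck, South shutdown valve is down, Vent valve faulted}; {Inboard HIPPS logic solver lost}; {Lower actuator 2 is inoperative}.

3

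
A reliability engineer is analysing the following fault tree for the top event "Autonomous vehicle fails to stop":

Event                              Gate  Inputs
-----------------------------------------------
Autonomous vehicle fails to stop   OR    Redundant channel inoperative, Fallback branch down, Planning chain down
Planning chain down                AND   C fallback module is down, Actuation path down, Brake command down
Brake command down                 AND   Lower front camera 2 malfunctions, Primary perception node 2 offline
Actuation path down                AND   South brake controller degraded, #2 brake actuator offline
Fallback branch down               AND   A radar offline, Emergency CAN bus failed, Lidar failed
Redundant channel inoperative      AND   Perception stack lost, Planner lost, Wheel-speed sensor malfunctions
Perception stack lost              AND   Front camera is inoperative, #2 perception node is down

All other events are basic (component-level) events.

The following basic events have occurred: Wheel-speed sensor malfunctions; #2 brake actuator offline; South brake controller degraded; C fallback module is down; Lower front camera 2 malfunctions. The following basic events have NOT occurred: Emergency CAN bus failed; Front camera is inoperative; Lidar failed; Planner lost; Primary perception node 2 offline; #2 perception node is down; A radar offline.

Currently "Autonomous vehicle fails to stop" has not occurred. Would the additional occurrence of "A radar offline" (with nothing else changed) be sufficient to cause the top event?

Counterfactual: set "A radar offline" to occurred.
Perception stack lost [AND]: Front camera is inoperative=not, #2 perception node is down=not → not all inputs occur → does not occur.
Redundant channel inoperative [AND]: Perception stack lost=not, Planner lost=not, Wheel-speed sensor malfunctions=occurs → not all inputs occur → does not occur.
Fallback branch down [AND]: A radar offline=occurs, Emergency CAN bus failed=not, Lidar failed=not → not all inputs occur → does not occur.
Actuation path down [AND]: South brake controller degraded=occurs, #2 brake actuator offline=occurs → all inputs occur → occurs.
Brake command down [AND]: Lower front camera 2 malfunctions=occurs, Primary perception node 2 offline=not → not all inputs occur → does not occur.
Planning chain down [AND]: C fallback module is down=occurs, Actuation path down=occurs, Brake command down=not → not all inputs occur → does not occur.
Autonomous vehicle fails to stop [OR]: Redundant channel inoperative=not, Fallback branch down=not, Planning chain down=not → no input occurs → does not occur.

No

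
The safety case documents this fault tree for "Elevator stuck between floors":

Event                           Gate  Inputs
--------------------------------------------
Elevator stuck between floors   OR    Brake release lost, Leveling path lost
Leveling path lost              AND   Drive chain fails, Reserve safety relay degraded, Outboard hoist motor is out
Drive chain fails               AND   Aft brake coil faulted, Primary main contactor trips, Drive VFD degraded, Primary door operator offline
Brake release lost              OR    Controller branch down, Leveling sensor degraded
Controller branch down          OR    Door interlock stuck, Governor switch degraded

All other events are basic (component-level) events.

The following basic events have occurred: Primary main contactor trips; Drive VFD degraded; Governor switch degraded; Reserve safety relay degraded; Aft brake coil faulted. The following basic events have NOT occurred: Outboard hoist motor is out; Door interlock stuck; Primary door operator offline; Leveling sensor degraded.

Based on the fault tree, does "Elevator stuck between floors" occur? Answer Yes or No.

Controller branch down [OR]: Door interlock stuck=not, Governor switch degraded=occurs → at least one input occurs → occurs.
Brake release lost [OR]: Controller branch down=occurs, Leveling sensor degraded=not → at least one input occurs → occurs.
Drive chain fails [AND]: Aft brake coil faulted=occurs, Primary main contactor trips=occurs, Drive VFD degraded=occurs, Primary door operator offline=not → not all inputs occur → does not occur.
Leveling path lost [AND]: Drive chain fails=not, Reserve safety relay degraded=occurs, Outboard hoist motor is out=not → not all inputs occur → does not occur.
Elevator stuck between floors [OR]: Brake release lost=occurs, Leveling path lost=not → at least one input occurs → occurs.

Yes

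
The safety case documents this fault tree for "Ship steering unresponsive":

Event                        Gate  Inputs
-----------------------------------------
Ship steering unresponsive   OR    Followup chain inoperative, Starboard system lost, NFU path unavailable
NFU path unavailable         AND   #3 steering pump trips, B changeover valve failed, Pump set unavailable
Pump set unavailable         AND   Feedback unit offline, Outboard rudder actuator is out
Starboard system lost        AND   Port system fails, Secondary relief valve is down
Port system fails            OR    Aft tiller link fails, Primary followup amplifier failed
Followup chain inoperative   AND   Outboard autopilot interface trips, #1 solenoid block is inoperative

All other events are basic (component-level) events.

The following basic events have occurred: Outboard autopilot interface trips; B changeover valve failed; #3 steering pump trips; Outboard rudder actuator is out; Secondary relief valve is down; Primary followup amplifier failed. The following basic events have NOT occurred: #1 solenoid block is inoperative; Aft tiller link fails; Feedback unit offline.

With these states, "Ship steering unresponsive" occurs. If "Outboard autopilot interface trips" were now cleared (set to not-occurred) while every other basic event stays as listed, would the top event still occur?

Counterfactual: set "Outboard autopilot interface trips" to not occurred.
Followup chain inoperative [AND]: Outboard autopilot interface trips=not, #1 solenoid block is inoperative=not → not all inputs occur → does not occur.
Port system fails [OR]: Aft tiller link fails=not, Primary followup amplifier failed=occurs → at least one input occurs → occurs.
Starboard system lost [AND]: Port system fails=occurs, Secondary relief valve is down=occurs → all inputs occur → occurs.
Pump set unavailable [AND]: Feedback unit offline=not, Outboard rudder actuator is out=occurs → not all inputs occur → does not occur.
NFU path unavailable [AND]: #3 steering pump trips=occurs, B changeover valve failed=occurs, Pump set unavailable=not → not all inputs occur → does not occur.
Ship steering unresponsive [OR]: Followup chain inoperative=not, Starboard system lost=occurs, NFU path unavailable=not → at least one input occurs → occurs.

Yes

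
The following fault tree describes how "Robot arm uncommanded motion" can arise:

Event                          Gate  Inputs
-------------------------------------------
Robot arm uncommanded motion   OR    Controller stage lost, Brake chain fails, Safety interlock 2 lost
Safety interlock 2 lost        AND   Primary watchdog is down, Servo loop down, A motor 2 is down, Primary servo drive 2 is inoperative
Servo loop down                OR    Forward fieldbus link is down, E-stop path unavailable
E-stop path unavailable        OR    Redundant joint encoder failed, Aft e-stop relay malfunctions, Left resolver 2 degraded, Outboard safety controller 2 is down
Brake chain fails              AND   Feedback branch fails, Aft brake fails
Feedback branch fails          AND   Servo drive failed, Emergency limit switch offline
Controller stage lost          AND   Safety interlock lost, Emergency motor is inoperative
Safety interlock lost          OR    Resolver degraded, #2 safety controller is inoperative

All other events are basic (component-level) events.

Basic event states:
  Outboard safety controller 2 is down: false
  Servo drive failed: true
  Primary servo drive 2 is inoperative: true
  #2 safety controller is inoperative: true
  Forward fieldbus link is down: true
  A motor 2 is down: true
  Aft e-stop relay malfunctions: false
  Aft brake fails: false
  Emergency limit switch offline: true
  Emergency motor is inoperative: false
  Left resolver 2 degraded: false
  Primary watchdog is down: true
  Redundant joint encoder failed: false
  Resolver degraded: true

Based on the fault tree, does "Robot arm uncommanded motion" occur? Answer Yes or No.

Yes

Safety interlock lost [OR]: Resolver degraded=occurs, #2 safety controller is inoperative=occurs → at least one input occurs → occurs.
Controller stage lost [AND]: Safety interlock lost=occurs, Emergency motor is inoperative=not → not all inputs occur → does not occur.
Feedback branch fails [AND]: Servo drive failed=occurs, Emergency limit switch offline=occurs → all inputs occur → occurs.
Brake chain fails [AND]: Feedback branch fails=occurs, Aft brake fails=not → not all inputs occur → does not occur.
E-stop path unavailable [OR]: Redundant joint encoder failed=not, Aft e-stop relay malfunctions=not, Left resolver 2 degraded=not, Outboard safety controller 2 is down=not → no input occurs → does not occur.
Servo loop down [OR]: Forward fieldbus link is down=occurs, E-stop path unavailable=not → at least one input occurs → occurs.
Safety interlock 2 lost [AND]: Primary watchdog is down=occurs, Servo loop down=occurs, A motor 2 is down=occurs, Primary servo drive 2 is inoperative=occurs → all inputs occur → occurs.
Robot arm uncommanded motion [OR]: Controller stage lost=not, Brake chain fails=not, Safety interlock 2 lost=occurs → at least one input occurs → occurs.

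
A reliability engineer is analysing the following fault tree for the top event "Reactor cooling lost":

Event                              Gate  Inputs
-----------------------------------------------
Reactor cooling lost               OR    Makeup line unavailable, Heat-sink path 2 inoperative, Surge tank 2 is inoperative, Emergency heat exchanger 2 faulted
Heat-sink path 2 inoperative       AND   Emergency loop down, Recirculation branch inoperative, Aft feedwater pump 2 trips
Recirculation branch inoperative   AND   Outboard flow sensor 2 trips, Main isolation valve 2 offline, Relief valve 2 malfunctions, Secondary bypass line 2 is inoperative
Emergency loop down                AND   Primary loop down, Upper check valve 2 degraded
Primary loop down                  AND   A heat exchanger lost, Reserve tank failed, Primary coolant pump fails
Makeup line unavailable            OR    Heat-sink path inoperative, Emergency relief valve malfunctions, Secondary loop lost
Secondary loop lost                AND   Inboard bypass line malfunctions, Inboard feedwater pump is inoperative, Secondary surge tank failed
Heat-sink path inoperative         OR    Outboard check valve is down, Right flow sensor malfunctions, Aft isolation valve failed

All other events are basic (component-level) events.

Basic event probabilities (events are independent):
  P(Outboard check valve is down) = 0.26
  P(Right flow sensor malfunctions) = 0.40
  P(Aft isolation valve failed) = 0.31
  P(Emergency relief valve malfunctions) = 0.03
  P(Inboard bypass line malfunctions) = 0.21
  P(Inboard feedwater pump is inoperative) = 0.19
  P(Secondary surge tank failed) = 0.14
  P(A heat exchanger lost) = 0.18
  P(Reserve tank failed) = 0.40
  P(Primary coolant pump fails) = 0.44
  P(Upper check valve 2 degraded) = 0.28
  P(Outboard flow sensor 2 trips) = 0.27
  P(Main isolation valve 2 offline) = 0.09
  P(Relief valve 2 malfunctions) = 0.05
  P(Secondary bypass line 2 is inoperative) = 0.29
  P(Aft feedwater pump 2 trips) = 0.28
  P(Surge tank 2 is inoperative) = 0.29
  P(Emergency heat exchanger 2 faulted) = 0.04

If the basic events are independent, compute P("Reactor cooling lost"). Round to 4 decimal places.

P(Heat-sink path inoperative) [OR] = 1 − (1−0.26) × (1−0.40) × (1−0.31) = 0.693640
P(Secondary loop lost) [AND] = 0.21 × 0.19 × 0.14 = 0.005586
P(Makeup line unavailable) [OR] = 1 − (1−0.693640) × (1−0.03) × (1−0.005586) = 0.704491
P(Primary loop down) [AND] = 0.18 × 0.40 × 0.44 = 0.031680
P(Emergency loop down) [AND] = 0.031680 × 0.28 = 0.008870
P(Recirculation branch inoperative) [AND] = 0.27 × 0.09 × 0.05 × 0.29 = 0.000352
P(Heat-sink path 2 inoperative) [AND] = 0.008870 × 0.000352 × 0.28 = 0.000001
P(Reactor cooling lost) [OR] = 1 − (1−0.704491) × (1−0.000001) × (1−0.29) × (1−0.04) = 0.798581
Rounded to 4 decimal places: P(Reactor cooling lost) ≈ 0.7986.

0.7986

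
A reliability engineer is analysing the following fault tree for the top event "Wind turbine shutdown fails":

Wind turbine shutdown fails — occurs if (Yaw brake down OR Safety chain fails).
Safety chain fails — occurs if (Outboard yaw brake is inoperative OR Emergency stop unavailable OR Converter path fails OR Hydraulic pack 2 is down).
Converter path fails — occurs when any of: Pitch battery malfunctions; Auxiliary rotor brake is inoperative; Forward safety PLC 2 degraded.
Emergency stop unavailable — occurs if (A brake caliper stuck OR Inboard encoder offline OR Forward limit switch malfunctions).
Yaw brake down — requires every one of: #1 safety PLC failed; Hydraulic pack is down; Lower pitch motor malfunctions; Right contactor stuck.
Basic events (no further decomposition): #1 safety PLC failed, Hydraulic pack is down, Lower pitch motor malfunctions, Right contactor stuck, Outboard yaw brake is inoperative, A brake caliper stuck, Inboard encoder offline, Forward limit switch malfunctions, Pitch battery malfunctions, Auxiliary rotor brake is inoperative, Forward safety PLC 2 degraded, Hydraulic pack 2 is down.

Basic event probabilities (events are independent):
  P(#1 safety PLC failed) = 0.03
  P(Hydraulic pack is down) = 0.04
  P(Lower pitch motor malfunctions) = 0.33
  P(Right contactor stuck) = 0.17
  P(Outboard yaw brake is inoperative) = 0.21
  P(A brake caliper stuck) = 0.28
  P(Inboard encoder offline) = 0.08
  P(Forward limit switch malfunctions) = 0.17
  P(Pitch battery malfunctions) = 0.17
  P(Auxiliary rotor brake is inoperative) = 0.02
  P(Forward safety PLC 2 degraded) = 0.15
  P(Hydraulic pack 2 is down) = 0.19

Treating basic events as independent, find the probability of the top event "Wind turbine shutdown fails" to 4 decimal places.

P(Yaw brake down) [AND] = 0.03 × 0.04 × 0.33 × 0.17 = 0.000067
P(Emergency stop unavailable) [OR] = 1 − (1−0.28) × (1−0.08) × (1−0.17) = 0.450208
P(Converter path fails) [OR] = 1 − (1−0.17) × (1−0.02) × (1−0.15) = 0.308610
P(Safety chain fails) [OR] = 1 − (1−0.21) × (1−0.450208) × (1−0.308610) × (1−0.19) = 0.756761
P(Wind turbine shutdown fails) [OR] = 1 − (1−0.000067) × (1−0.756761) = 0.756777
Rounded to 4 decimal places: P(Wind turbine shutdown fails) ≈ 0.7568.

0.7568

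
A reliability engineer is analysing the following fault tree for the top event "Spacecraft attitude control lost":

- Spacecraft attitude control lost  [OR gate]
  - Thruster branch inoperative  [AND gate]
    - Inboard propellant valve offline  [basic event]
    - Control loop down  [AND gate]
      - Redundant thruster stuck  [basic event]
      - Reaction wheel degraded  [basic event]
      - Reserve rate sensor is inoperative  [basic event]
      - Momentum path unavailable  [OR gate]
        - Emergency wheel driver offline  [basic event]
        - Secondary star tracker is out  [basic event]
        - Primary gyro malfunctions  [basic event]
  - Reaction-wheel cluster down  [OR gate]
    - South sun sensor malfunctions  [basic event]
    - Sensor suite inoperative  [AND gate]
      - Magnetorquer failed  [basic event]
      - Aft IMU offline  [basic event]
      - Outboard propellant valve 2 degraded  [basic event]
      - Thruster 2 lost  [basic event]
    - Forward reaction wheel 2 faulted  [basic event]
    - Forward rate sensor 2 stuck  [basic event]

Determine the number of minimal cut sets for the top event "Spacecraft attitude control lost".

Momentum path unavailable [OR]: union of children's cut sets → 3 cut set(s).
Control loop down [AND]: one cut set from each child combined → 1 × 1 × 1 × 3 = 3 cut set(s).
Thruster branch inoperative [AND]: one cut set from each child combined → 1 × 3 = 3 cut set(s).
Sensor suite inoperative [AND]: one cut set from each child combined → 1 × 1 × 1 × 1 = 1 cut set(s).
Reaction-wheel cluster down [OR]: union of children's cut sets → 4 cut set(s).
Spacecraft attitude control lost [OR]: union of children's cut sets → 7 cut set(s).
Minimal cut sets: {Emergency wheel driver offline, Inboard propellant valve offline, Reaction wheel degraded, Redundant thruster stuck, Reserve rate sensor is inoperative}; {Inboard propellant valve offline, Reaction wheel degraded, Redundant thruster stuck, Reserve rate sensor is inoperative, Secondary star tracker is out}; {Inboard propellant valve offline, Primary gyro malfunctions, Reaction wheel degraded, Redundant thruster stuck, Reserve rate sensor is inoperative}; {South sun sensor malfunctions}; {Aft IMU offline, Magnetorquer failed, Outboard propellant valve 2 degraded, Thruster 2 lost}; {Forward reaction wheel 2 faulted}; {Forward rate sensor 2 stuck}.

7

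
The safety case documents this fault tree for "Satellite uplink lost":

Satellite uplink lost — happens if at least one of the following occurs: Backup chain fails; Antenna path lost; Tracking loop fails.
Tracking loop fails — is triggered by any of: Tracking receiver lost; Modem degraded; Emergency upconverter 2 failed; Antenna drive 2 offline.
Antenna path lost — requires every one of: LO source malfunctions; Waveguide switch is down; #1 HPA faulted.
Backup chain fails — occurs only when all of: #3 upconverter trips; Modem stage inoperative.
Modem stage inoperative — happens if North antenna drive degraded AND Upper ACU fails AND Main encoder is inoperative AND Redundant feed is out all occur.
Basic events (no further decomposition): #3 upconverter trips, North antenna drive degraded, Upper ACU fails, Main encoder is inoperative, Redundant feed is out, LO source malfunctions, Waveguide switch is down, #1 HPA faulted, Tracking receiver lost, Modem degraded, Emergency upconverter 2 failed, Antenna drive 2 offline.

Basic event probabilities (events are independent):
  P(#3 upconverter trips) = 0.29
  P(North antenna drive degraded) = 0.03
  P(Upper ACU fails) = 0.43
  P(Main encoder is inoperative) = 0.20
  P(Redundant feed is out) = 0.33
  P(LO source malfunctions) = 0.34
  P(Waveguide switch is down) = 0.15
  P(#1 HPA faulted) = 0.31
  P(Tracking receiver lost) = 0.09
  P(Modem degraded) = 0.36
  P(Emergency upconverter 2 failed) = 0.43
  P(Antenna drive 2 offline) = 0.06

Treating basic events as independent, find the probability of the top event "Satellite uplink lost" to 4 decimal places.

0.6930

P(Modem stage inoperative) [AND] = 0.03 × 0.43 × 0.20 × 0.33 = 0.000851
P(Backup chain fails) [AND] = 0.29 × 0.000851 = 0.000247
P(Antenna path lost) [AND] = 0.34 × 0.15 × 0.31 = 0.015810
P(Tracking loop fails) [OR] = 1 − (1−0.09) × (1−0.36) × (1−0.43) × (1−0.06) = 0.687950
P(Satellite uplink lost) [OR] = 1 − (1−0.000247) × (1−0.015810) × (1−0.687950) = 0.692959
Rounded to 4 decimal places: P(Satellite uplink lost) ≈ 0.6930.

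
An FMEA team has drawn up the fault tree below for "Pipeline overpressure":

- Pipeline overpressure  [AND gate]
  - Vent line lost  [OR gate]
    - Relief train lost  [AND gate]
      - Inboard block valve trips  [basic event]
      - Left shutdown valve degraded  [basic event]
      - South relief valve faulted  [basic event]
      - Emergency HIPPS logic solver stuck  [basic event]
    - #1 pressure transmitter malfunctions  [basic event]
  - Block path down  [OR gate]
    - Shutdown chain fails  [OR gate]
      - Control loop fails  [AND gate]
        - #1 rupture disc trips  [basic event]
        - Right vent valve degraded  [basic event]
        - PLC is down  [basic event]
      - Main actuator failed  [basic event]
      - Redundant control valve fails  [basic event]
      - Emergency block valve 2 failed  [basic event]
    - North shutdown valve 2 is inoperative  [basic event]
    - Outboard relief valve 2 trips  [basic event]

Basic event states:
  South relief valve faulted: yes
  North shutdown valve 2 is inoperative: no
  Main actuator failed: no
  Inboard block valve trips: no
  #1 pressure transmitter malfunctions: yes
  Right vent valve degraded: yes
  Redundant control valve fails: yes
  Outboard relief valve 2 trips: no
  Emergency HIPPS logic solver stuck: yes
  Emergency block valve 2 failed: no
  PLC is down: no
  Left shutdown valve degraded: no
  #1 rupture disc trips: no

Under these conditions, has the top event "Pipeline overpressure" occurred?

Yes

Relief train lost [AND]: Inboard block valve trips=not, Left shutdown valve degraded=not, South relief valve faulted=occurs, Emergency HIPPS logic solver stuck=occurs → not all inputs occur → does not occur.
Vent line lost [OR]: Relief train lost=not, #1 pressure transmitter malfunctions=occurs → at least one input occurs → occurs.
Control loop fails [AND]: #1 rupture disc trips=not, Right vent valve degraded=occurs, PLC is down=not → not all inputs occur → does not occur.
Shutdown chain fails [OR]: Control loop fails=not, Main actuator failed=not, Redundant control valve fails=occurs, Emergency block valve 2 failed=not → at least one input occurs → occurs.
Block path down [OR]: Shutdown chain fails=occurs, North shutdown valve 2 is inoperative=not, Outboard relief valve 2 trips=not → at least one input occurs → occurs.
Pipeline overpressure [AND]: Vent line lost=occurs, Block path down=occurs → all inputs occur → occurs.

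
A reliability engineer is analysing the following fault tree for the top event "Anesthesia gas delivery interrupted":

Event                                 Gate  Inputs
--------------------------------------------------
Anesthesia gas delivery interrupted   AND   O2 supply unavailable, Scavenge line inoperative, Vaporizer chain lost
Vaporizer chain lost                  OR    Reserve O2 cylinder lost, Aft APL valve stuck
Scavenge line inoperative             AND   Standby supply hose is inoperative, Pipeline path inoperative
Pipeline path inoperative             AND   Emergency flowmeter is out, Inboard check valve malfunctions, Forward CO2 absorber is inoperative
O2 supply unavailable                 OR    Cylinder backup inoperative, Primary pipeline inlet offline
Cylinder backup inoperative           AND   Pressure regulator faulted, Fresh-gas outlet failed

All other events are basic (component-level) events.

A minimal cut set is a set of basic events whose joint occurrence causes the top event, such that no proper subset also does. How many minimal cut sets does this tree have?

Cylinder backup inoperative [AND]: one cut set from each child combined → 1 × 1 = 1 cut set(s).
O2 supply unavailable [OR]: union of children's cut sets → 2 cut set(s).
Pipeline path inoperative [AND]: one cut set from each child combined → 1 × 1 × 1 = 1 cut set(s).
Scavenge line inoperative [AND]: one cut set from each child combined → 1 × 1 = 1 cut set(s).
Vaporizer chain lost [OR]: union of children's cut sets → 2 cut set(s).
Anesthesia gas delivery interrupted [AND]: one cut set from each child combined → 2 × 1 × 2 = 4 cut set(s).
Minimal cut sets: {Emergency flowmeter is out, Forward CO2 absorber is inoperative, Fresh-gas outlet failed, Inboard check valve malfunctions, Pressure regulator faulted, Reserve O2 cylinder lost, Standby supply hose is inoperative}; {Aft APL valve stuck, Emergency flowmeter is out, Forward CO2 absorber is inoperative, Fresh-gas outlet failed, Inboard check valve malfunctions, Pressure regulator faulted, Standby supply hose is inoperative}; {Emergency flowmeter is out, Forward CO2 absorber is inoperative, Inboard check valve malfunctions, Primary pipeline inlet offline, Reserve O2 cylinder lost, Standby supply hose is inoperative}; {Aft APL valve stuck, Emergency flowmeter is out, Forward CO2 absorber is inoperative, Inboard check valve malfunctions, Primary pipeline inlet offline, Standby supply hose is inoperative}.

4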